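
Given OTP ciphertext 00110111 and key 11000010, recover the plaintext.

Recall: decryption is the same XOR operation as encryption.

Step 1: XOR ciphertext with key:
  Ciphertext: 00110111
  Key:        11000010
  XOR:        11110101
Step 2: Plaintext = 11110101 = 245 in decimal.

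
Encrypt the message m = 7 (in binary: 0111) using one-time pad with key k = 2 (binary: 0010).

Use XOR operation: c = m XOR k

Step 1: Write out the XOR operation bit by bit:
  Message: 0111
  Key:     0010
  XOR:     0101
Step 2: Convert to decimal: 0101 = 5.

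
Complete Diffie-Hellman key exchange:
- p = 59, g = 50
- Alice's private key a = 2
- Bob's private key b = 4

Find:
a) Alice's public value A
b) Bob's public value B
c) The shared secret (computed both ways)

Step 1: A = g^a mod p = 50^2 mod 59 = 22.
Step 2: B = g^b mod p = 50^4 mod 59 = 12.
Step 3: Alice computes s = B^a mod p = 12^2 mod 59 = 26.
Step 4: Bob computes s = A^b mod p = 22^4 mod 59 = 26.
Both sides agree: shared secret = 26.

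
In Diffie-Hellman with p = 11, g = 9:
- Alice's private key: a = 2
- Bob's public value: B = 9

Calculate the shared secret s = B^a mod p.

Step 1: s = B^a mod p = 9^2 mod 11.
  9^1 mod 11 = 9
  9^2 mod 11 = (9 * 9) mod 11 = 4
Result: shared secret = 4.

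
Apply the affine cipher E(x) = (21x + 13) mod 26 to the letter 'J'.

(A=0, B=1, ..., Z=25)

Step 1: Convert 'J' to number: x = 9.
Step 2: E(9) = (21 * 9 + 13) mod 26 = 202 mod 26 = 20.
Step 3: Convert 20 back to letter: U.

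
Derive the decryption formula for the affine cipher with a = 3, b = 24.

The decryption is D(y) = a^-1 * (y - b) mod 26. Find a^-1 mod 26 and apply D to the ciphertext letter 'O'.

Step 1: Find a^-1, the modular inverse of 3 mod 26.
Step 2: We need 3 * a^-1 = 1 (mod 26).
Step 3: 3 * 9 = 27 = 1 * 26 + 1, so a^-1 = 9.
Step 4: D(y) = 9(y - 24) mod 26.
Step 5: Apply to 'O' (y = 14): D(14) = 9 * (14 - 24) mod 26 = 9 * -10 mod 26 = 14 -> 'O'.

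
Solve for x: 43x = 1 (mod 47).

Step 1: We need x such that 43 * x = 1 (mod 47).
Step 2: Using the extended Euclidean algorithm or trial:
  43 * 35 = 1505 = 32 * 47 + 1.
Step 3: Since 1505 mod 47 = 1, the inverse is x = 35.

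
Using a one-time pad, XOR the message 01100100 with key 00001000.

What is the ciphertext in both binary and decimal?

Step 1: Write out the XOR operation bit by bit:
  Message: 01100100
  Key:     00001000
  XOR:     01101100
Step 2: Convert to decimal: 01101100 = 108.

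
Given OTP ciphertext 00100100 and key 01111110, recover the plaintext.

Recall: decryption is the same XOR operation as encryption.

Step 1: XOR ciphertext with key:
  Ciphertext: 00100100
  Key:        01111110
  XOR:        01011010
Step 2: Plaintext = 01011010 = 90 in decimal.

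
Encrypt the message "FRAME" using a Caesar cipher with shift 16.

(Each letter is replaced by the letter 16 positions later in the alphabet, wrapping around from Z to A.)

Step 1: For each letter, shift forward by 16 positions (mod 26).
  F (position 5) -> position (5+16) mod 26 = 21 -> V
  R (position 17) -> position (17+16) mod 26 = 7 -> H
  A (position 0) -> position (0+16) mod 26 = 16 -> Q
  M (position 12) -> position (12+16) mod 26 = 2 -> C
  E (position 4) -> position (4+16) mod 26 = 20 -> U
Result: VHQCU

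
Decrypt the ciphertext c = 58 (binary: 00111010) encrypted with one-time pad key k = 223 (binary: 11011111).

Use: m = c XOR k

Step 1: XOR ciphertext with key:
  Ciphertext: 00111010
  Key:        11011111
  XOR:        11100101
Step 2: Plaintext = 11100101 = 229 in decimal.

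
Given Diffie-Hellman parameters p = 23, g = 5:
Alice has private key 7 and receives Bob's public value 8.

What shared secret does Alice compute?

Step 1: s = B^a mod p = 8^7 mod 23.
  8^1 mod 23 = 8
  8^2 mod 23 = (8 * 8) mod 23 = 18
  8^3 mod 23 = (18 * 8) mod 23 = 6
  8^4 mod 23 = (6 * 8) mod 23 = 2
  8^5 mod 23 = (2 * 8) mod 23 = 16
  8^6 mod 23 = (16 * 8) mod 23 = 13
  8^7 mod 23 = (13 * 8) mod 23 = 12
Result: shared secret = 12.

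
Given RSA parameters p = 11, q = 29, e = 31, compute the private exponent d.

Step 1: n = 11 * 29 = 319.
Step 2: phi(n) = 10 * 28 = 280.
Step 3: Find d such that 31 * d = 1 (mod 280).
Step 4: d = 31^(-1) mod 280 = 271.
Verification: 31 * 271 = 8401 = 30 * 280 + 1.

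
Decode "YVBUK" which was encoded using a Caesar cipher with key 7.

Step 1: Reverse the shift by subtracting 7 from each letter position.
  Y (position 24) -> position (24-7) mod 26 = 17 -> R
  V (position 21) -> position (21-7) mod 26 = 14 -> O
  B (position 1) -> position (1-7) mod 26 = 20 -> U
  U (position 20) -> position (20-7) mod 26 = 13 -> N
  K (position 10) -> position (10-7) mod 26 = 3 -> D
Decrypted message: ROUND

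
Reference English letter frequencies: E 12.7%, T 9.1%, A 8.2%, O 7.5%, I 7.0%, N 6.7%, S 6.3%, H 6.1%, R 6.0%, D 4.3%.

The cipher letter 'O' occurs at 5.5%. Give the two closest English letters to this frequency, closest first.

Step 1: Observed frequency of 'O' is 5.5%.
Step 2: Compute distances to each reference frequency and sort:
  R (6.0%): difference = 0.5% <-- BEST
  H (6.1%): difference = 0.6% <-- RUNNER-UP
  S (6.3%): difference = 0.8%
  N (6.7%): difference = 1.2%
  D (4.3%): difference = 1.2%
Step 3: Most likely is 'R' (6.0%, diff 0.5%); second most likely is 'H' (6.1%, diff 0.6%).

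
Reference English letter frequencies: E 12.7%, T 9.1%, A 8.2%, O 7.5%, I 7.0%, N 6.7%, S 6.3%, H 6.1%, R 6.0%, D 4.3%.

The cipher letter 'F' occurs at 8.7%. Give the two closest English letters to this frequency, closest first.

Step 1: Observed frequency of 'F' is 8.7%.
Step 2: Compute distances to each reference frequency and sort:
  T (9.1%): difference = 0.4% <-- BEST
  A (8.2%): difference = 0.5% <-- RUNNER-UP
  O (7.5%): difference = 1.2%
  I (7.0%): difference = 1.7%
  N (6.7%): difference = 2.0%
Step 3: Most likely is 'T' (9.1%, diff 0.4%); second most likely is 'A' (8.2%, diff 0.5%).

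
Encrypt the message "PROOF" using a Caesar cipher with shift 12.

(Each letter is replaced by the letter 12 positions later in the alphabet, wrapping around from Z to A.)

Step 1: For each letter, shift forward by 12 positions (mod 26).
  P (position 15) -> position (15+12) mod 26 = 1 -> B
  R (position 17) -> position (17+12) mod 26 = 3 -> D
  O (position 14) -> position (14+12) mod 26 = 0 -> A
  O (position 14) -> position (14+12) mod 26 = 0 -> A
  F (position 5) -> position (5+12) mod 26 = 17 -> R
Result: BDAAR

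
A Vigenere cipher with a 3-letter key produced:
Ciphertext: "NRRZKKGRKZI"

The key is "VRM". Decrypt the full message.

Step 1: Key 'VRM' has length 3. Extended key: VRMVRMVRMVR
Step 2: Decrypt each position:
  N(13) - V(21) = 18 = S
  R(17) - R(17) = 0 = A
  R(17) - M(12) = 5 = F
  Z(25) - V(21) = 4 = E
  K(10) - R(17) = 19 = T
  K(10) - M(12) = 24 = Y
  G(6) - V(21) = 11 = L
  R(17) - R(17) = 0 = A
  K(10) - M(12) = 24 = Y
  Z(25) - V(21) = 4 = E
  I(8) - R(17) = 17 = R
Plaintext: SAFETYLAYER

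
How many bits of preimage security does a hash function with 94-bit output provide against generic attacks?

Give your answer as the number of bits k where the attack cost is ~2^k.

Step 1: The hash has a 94-bit output.
Step 2: Preimage resistance means: given a digest h(x), it should be infeasible to find any input that hashes to it.
With a 94-bit output there are 2^94 possible digests, so a generic brute-force preimage search costs about 2^94 evaluations.
Step 3: Security level = 94 bits.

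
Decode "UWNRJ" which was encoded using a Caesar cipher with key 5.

Step 1: Reverse the shift by subtracting 5 from each letter position.
  U (position 20) -> position (20-5) mod 26 = 15 -> P
  W (position 22) -> position (22-5) mod 26 = 17 -> R
  N (position 13) -> position (13-5) mod 26 = 8 -> I
  R (position 17) -> position (17-5) mod 26 = 12 -> M
  J (position 9) -> position (9-5) mod 26 = 4 -> E
Decrypted message: PRIME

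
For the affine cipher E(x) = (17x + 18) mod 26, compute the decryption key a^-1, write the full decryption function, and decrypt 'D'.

Step 1: Find a^-1, the modular inverse of 17 mod 26.
Step 2: We need 17 * a^-1 = 1 (mod 26).
Step 3: 17 * 23 = 391 = 15 * 26 + 1, so a^-1 = 23.
Step 4: D(y) = 23(y - 18) mod 26.
Step 5: Apply to 'D' (y = 3): D(3) = 23 * (3 - 18) mod 26 = 23 * -15 mod 26 = 19 -> 'T'.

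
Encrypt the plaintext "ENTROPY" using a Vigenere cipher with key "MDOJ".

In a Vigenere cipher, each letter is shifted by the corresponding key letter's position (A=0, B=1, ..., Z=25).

Step 1: Repeat key to match plaintext length:
  Plaintext: ENTROPY
  Key:       MDOJMDO
Step 2: Encrypt each letter:
  E(4) + M(12) = (4+12) mod 26 = 16 = Q
  N(13) + D(3) = (13+3) mod 26 = 16 = Q
  T(19) + O(14) = (19+14) mod 26 = 7 = H
  R(17) + J(9) = (17+9) mod 26 = 0 = A
  O(14) + M(12) = (14+12) mod 26 = 0 = A
  P(15) + D(3) = (15+3) mod 26 = 18 = S
  Y(24) + O(14) = (24+14) mod 26 = 12 = M
Ciphertext: QQHAASM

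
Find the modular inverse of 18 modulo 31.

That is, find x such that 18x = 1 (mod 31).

Step 1: We need x such that 18 * x = 1 (mod 31).
Step 2: Using the extended Euclidean algorithm or trial:
  18 * 19 = 342 = 11 * 31 + 1.
Step 3: Since 342 mod 31 = 1, the inverse is x = 19.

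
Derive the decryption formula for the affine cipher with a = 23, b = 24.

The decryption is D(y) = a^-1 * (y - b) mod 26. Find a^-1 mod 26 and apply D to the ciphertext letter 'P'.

Step 1: Find a^-1, the modular inverse of 23 mod 26.
Step 2: We need 23 * a^-1 = 1 (mod 26).
Step 3: 23 * 17 = 391 = 15 * 26 + 1, so a^-1 = 17.
Step 4: D(y) = 17(y - 24) mod 26.
Step 5: Apply to 'P' (y = 15): D(15) = 17 * (15 - 24) mod 26 = 17 * -9 mod 26 = 3 -> 'D'.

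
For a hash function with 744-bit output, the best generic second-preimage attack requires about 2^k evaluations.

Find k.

Step 1: The hash has a 744-bit output.
Step 2: Second-preimage resistance means: given a specific input x, it should be infeasible to find a different y with h(y) = h(x).
With a 744-bit output, a generic search for a second preimage costs about 2^744 evaluations (each trial matches the fixed target with probability 2^-744).
Step 3: Security level = 744 bits.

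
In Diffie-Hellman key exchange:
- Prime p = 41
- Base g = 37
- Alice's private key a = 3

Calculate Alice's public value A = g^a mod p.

Step 1: A = g^a mod p = 37^3 mod 41.
  37^1 mod 41 = 37
  37^2 mod 41 = (37 * 37) mod 41 = 16
  37^3 mod 41 = (16 * 37) mod 41 = 18
Result: A = 18.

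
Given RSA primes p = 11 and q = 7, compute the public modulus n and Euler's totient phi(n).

Step 1: n = p * q = 11 * 7 = 77.
Step 2: phi(n) = (p-1)(q-1) = 10 * 6 = 60.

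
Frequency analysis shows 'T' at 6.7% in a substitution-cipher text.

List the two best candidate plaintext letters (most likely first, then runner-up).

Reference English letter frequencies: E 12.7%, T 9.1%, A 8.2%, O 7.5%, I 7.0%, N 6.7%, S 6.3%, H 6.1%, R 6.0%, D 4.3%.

Step 1: Observed frequency of 'T' is 6.7%.
Step 2: Compute distances to each reference frequency and sort:
  N (6.7%): difference = 0.0% <-- BEST
  I (7.0%): difference = 0.3% <-- RUNNER-UP
  S (6.3%): difference = 0.4%
  H (6.1%): difference = 0.6%
  R (6.0%): difference = 0.7%
Step 3: Most likely is 'N' (6.7%, diff 0.0%); second most likely is 'I' (7.0%, diff 0.3%).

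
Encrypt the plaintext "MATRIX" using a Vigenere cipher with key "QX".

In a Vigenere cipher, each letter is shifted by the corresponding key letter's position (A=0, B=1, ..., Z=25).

Step 1: Repeat key to match plaintext length:
  Plaintext: MATRIX
  Key:       QXQXQX
Step 2: Encrypt each letter:
  M(12) + Q(16) = (12+16) mod 26 = 2 = C
  A(0) + X(23) = (0+23) mod 26 = 23 = X
  T(19) + Q(16) = (19+16) mod 26 = 9 = J
  R(17) + X(23) = (17+23) mod 26 = 14 = O
  I(8) + Q(16) = (8+16) mod 26 = 24 = Y
  X(23) + X(23) = (23+23) mod 26 = 20 = U
Ciphertext: CXJOYU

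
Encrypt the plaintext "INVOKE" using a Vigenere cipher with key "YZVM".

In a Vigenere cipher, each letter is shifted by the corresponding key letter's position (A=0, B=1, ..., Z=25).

Step 1: Repeat key to match plaintext length:
  Plaintext: INVOKE
  Key:       YZVMYZ
Step 2: Encrypt each letter:
  I(8) + Y(24) = (8+24) mod 26 = 6 = G
  N(13) + Z(25) = (13+25) mod 26 = 12 = M
  V(21) + V(21) = (21+21) mod 26 = 16 = Q
  O(14) + M(12) = (14+12) mod 26 = 0 = A
  K(10) + Y(24) = (10+24) mod 26 = 8 = I
  E(4) + Z(25) = (4+25) mod 26 = 3 = D
Ciphertext: GMQAID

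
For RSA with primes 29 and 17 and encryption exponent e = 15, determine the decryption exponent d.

Step 1: n = 29 * 17 = 493.
Step 2: phi(n) = 28 * 16 = 448.
Step 3: Find d such that 15 * d = 1 (mod 448).
Step 4: d = 15^(-1) mod 448 = 239.
Verification: 15 * 239 = 3585 = 8 * 448 + 1.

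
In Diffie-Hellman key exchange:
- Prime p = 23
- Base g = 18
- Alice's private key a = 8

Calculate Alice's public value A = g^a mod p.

Step 1: A = g^a mod p = 18^8 mod 23.
  18^1 mod 23 = 18
  18^2 mod 23 = (18 * 18) mod 23 = 2
  18^3 mod 23 = (2 * 18) mod 23 = 13
  18^4 mod 23 = (13 * 18) mod 23 = 4
  18^5 mod 23 = (4 * 18) mod 23 = 3
  18^6 mod 23 = (3 * 18) mod 23 = 8
  18^7 mod 23 = (8 * 18) mod 23 = 6
  18^8 mod 23 = (6 * 18) mod 23 = 16
Result: A = 16.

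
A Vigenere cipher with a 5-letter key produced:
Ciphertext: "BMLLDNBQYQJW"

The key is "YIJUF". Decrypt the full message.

Step 1: Key 'YIJUF' has length 5. Extended key: YIJUFYIJUFYI
Step 2: Decrypt each position:
  B(1) - Y(24) = 3 = D
  M(12) - I(8) = 4 = E
  L(11) - J(9) = 2 = C
  L(11) - U(20) = 17 = R
  D(3) - F(5) = 24 = Y
  N(13) - Y(24) = 15 = P
  B(1) - I(8) = 19 = T
  Q(16) - J(9) = 7 = H
  Y(24) - U(20) = 4 = E
  Q(16) - F(5) = 11 = L
  J(9) - Y(24) = 11 = L
  W(22) - I(8) = 14 = O
Plaintext: DECRYPTHELLO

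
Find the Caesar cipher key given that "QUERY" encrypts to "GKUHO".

Step 1: Compare first letters: Q (position 16) -> G (position 6).
Step 2: Shift = (6 - 16) mod 26 = 16.
The shift value is 16.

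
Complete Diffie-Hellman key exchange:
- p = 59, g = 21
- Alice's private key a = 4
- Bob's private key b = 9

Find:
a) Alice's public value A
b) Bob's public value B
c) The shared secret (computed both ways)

Step 1: A = g^a mod p = 21^4 mod 59 = 17.
Step 2: B = g^b mod p = 21^9 mod 59 = 51.
Step 3: Alice computes s = B^a mod p = 51^4 mod 59 = 25.
Step 4: Bob computes s = A^b mod p = 17^9 mod 59 = 25.
Both sides agree: shared secret = 25.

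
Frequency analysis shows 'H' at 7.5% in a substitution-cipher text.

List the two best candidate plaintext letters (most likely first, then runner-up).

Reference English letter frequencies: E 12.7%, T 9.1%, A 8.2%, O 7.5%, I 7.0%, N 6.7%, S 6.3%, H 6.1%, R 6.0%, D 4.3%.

Step 1: Observed frequency of 'H' is 7.5%.
Step 2: Compute distances to each reference frequency and sort:
  O (7.5%): difference = 0.0% <-- BEST
  I (7.0%): difference = 0.5% <-- RUNNER-UP
  A (8.2%): difference = 0.7%
  N (6.7%): difference = 0.8%
  S (6.3%): difference = 1.2%
Step 3: Most likely is 'O' (7.5%, diff 0.0%); second most likely is 'I' (7.0%, diff 0.5%).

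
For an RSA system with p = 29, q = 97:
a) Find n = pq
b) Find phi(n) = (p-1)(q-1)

Step 1: n = p * q = 29 * 97 = 2813.
Step 2: phi(n) = (p-1)(q-1) = 28 * 96 = 2688.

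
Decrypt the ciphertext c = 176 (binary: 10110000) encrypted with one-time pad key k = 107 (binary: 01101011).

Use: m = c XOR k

Step 1: XOR ciphertext with key:
  Ciphertext: 10110000
  Key:        01101011
  XOR:        11011011
Step 2: Plaintext = 11011011 = 219 in decimal.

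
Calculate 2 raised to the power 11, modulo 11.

Step 1: Compute 2^11 mod 11 step by step, reducing modulo 11 at each step.
  2^1 mod 11 = 2
  2^2 mod 11 = (2 * 2) mod 11 = 4
  2^3 mod 11 = (4 * 2) mod 11 = 8
  2^4 mod 11 = (8 * 2) mod 11 = 5
  2^5 mod 11 = (5 * 2) mod 11 = 10
  2^6 mod 11 = (10 * 2) mod 11 = 9
  2^7 mod 11 = (9 * 2) mod 11 = 7
  2^8 mod 11 = (7 * 2) mod 11 = 3
  2^9 mod 11 = (3 * 2) mod 11 = 6
  2^10 mod 11 = (6 * 2) mod 11 = 1
  2^11 mod 11 = (1 * 2) mod 11 = 2
Step 2: Result = 2.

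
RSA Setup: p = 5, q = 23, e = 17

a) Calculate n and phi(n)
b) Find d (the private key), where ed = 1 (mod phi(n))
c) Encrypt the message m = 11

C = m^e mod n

Step 1: n = 5 * 23 = 115.
Step 2: phi(n) = (5-1)(23-1) = 4 * 22 = 88.
Step 3: Find d = 17^(-1) mod 88 = 57.
  Verify: 17 * 57 = 969 = 1 (mod 88).
Step 4: C = 11^17 mod 115 = 106.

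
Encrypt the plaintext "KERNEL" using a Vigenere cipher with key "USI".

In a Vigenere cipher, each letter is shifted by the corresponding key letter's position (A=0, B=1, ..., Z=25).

Step 1: Repeat key to match plaintext length:
  Plaintext: KERNEL
  Key:       USIUSI
Step 2: Encrypt each letter:
  K(10) + U(20) = (10+20) mod 26 = 4 = E
  E(4) + S(18) = (4+18) mod 26 = 22 = W
  R(17) + I(8) = (17+8) mod 26 = 25 = Z
  N(13) + U(20) = (13+20) mod 26 = 7 = H
  E(4) + S(18) = (4+18) mod 26 = 22 = W
  L(11) + I(8) = (11+8) mod 26 = 19 = T
Ciphertext: EWZHWT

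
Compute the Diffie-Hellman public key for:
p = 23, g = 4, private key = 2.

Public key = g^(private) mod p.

Step 1: A = g^a mod p = 4^2 mod 23.
  4^1 mod 23 = 4
  4^2 mod 23 = (4 * 4) mod 23 = 16
Result: A = 16.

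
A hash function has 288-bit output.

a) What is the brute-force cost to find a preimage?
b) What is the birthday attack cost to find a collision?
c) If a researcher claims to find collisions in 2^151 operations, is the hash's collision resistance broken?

Step 1: Preimage resistance requires brute-force of 2^288 operations.
Step 2: Collision resistance (birthday bound) = 2^(288/2) = 2^144.
Step 3: The claimed attack costs 2^151 operations.
Step 4: Since 2^151 >= 2^144, the claimed attack is no faster than the generic birthday attack, so this does not break collision resistance.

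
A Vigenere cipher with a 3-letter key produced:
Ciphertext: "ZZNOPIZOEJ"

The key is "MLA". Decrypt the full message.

Step 1: Key 'MLA' has length 3. Extended key: MLAMLAMLAM
Step 2: Decrypt each position:
  Z(25) - M(12) = 13 = N
  Z(25) - L(11) = 14 = O
  N(13) - A(0) = 13 = N
  O(14) - M(12) = 2 = C
  P(15) - L(11) = 4 = E
  I(8) - A(0) = 8 = I
  Z(25) - M(12) = 13 = N
  O(14) - L(11) = 3 = D
  E(4) - A(0) = 4 = E
  J(9) - M(12) = 23 = X
Plaintext: NONCEINDEX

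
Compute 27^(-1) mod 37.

Step 1: We need x such that 27 * x = 1 (mod 37).
Step 2: Using the extended Euclidean algorithm or trial:
  27 * 11 = 297 = 8 * 37 + 1.
Step 3: Since 297 mod 37 = 1, the inverse is x = 11.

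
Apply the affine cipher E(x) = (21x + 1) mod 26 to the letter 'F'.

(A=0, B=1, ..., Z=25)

Step 1: Convert 'F' to number: x = 5.
Step 2: E(5) = (21 * 5 + 1) mod 26 = 106 mod 26 = 2.
Step 3: Convert 2 back to letter: C.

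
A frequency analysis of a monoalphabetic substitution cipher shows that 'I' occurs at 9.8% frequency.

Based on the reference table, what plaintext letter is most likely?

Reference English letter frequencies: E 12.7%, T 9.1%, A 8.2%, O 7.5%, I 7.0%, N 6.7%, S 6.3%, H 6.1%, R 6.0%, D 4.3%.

Step 1: The observed frequency is 9.8%.
Step 2: Compare with English frequencies:
  E: 12.7% (difference: 2.9%)
  T: 9.1% (difference: 0.7%) <-- closest
  A: 8.2% (difference: 1.6%)
  O: 7.5% (difference: 2.3%)
  I: 7.0% (difference: 2.8%)
  N: 6.7% (difference: 3.1%)
  S: 6.3% (difference: 3.5%)
  H: 6.1% (difference: 3.7%)
  R: 6.0% (difference: 3.8%)
  D: 4.3% (difference: 5.5%)
Step 3: 'I' most likely represents 'T' (frequency 9.1%).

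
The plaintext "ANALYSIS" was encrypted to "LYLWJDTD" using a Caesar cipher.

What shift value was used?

Step 1: Compare first letters: A (position 0) -> L (position 11).
Step 2: Shift = (11 - 0) mod 26 = 11.
The shift value is 11.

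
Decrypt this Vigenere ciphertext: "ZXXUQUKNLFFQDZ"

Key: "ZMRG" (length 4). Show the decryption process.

Step 1: Key 'ZMRG' has length 4. Extended key: ZMRGZMRGZMRGZM
Step 2: Decrypt each position:
  Z(25) - Z(25) = 0 = A
  X(23) - M(12) = 11 = L
  X(23) - R(17) = 6 = G
  U(20) - G(6) = 14 = O
  Q(16) - Z(25) = 17 = R
  U(20) - M(12) = 8 = I
  K(10) - R(17) = 19 = T
  N(13) - G(6) = 7 = H
  L(11) - Z(25) = 12 = M
  F(5) - M(12) = 19 = T
  F(5) - R(17) = 14 = O
  Q(16) - G(6) = 10 = K
  D(3) - Z(25) = 4 = E
  Z(25) - M(12) = 13 = N
Plaintext: ALGORITHMTOKEN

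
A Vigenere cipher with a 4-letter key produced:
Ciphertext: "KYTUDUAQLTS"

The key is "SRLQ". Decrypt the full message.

Step 1: Key 'SRLQ' has length 4. Extended key: SRLQSRLQSRL
Step 2: Decrypt each position:
  K(10) - S(18) = 18 = S
  Y(24) - R(17) = 7 = H
  T(19) - L(11) = 8 = I
  U(20) - Q(16) = 4 = E
  D(3) - S(18) = 11 = L
  U(20) - R(17) = 3 = D
  A(0) - L(11) = 15 = P
  Q(16) - Q(16) = 0 = A
  L(11) - S(18) = 19 = T
  T(19) - R(17) = 2 = C
  S(18) - L(11) = 7 = H
Plaintext: SHIELDPATCH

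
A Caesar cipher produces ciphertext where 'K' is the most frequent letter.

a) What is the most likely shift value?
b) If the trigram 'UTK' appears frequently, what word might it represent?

Step 1: In English, 'E' is the most frequent letter (12.7%).
Step 2: The most frequent ciphertext letter is 'K' (position 10).
Step 3: Shift = (10 - 4) mod 26 = 6.
Step 4: Decrypt 'UTK' by shifting back 6:
  U -> O
  T -> N
  K -> E
Step 5: 'UTK' decrypts to 'ONE'.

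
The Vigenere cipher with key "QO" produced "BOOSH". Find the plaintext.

Step 1: Extend key: QOQOQ
Step 2: Decrypt each letter (c - k) mod 26:
  B(1) - Q(16) = (1-16) mod 26 = 11 = L
  O(14) - O(14) = (14-14) mod 26 = 0 = A
  O(14) - Q(16) = (14-16) mod 26 = 24 = Y
  S(18) - O(14) = (18-14) mod 26 = 4 = E
  H(7) - Q(16) = (7-16) mod 26 = 17 = R
Plaintext: LAYER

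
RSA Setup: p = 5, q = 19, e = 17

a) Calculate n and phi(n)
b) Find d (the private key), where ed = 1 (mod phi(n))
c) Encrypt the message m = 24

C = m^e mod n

Step 1: n = 5 * 19 = 95.
Step 2: phi(n) = (5-1)(19-1) = 4 * 18 = 72.
Step 3: Find d = 17^(-1) mod 72 = 17.
  Verify: 17 * 17 = 289 = 1 (mod 72).
Step 4: C = 24^17 mod 95 = 4.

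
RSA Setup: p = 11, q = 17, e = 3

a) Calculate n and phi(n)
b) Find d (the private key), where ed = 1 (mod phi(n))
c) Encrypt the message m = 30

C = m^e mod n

Step 1: n = 11 * 17 = 187.
Step 2: phi(n) = (11-1)(17-1) = 10 * 16 = 160.
Step 3: Find d = 3^(-1) mod 160 = 107.
  Verify: 3 * 107 = 321 = 1 (mod 160).
Step 4: C = 30^3 mod 187 = 72.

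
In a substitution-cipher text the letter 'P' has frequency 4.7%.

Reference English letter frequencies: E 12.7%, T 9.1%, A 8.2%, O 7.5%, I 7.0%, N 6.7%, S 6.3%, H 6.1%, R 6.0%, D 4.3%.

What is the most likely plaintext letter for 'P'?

Step 1: The observed frequency is 4.7%.
Step 2: Compare with English frequencies:
  E: 12.7% (difference: 8.0%)
  T: 9.1% (difference: 4.4%)
  A: 8.2% (difference: 3.5%)
  O: 7.5% (difference: 2.8%)
  I: 7.0% (difference: 2.3%)
  N: 6.7% (difference: 2.0%)
  S: 6.3% (difference: 1.6%)
  H: 6.1% (difference: 1.4%)
  R: 6.0% (difference: 1.3%)
  D: 4.3% (difference: 0.4%) <-- closest
Step 3: 'P' most likely represents 'D' (frequency 4.3%).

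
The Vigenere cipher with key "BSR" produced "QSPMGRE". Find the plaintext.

Step 1: Extend key: BSRBSRB
Step 2: Decrypt each letter (c - k) mod 26:
  Q(16) - B(1) = (16-1) mod 26 = 15 = P
  S(18) - S(18) = (18-18) mod 26 = 0 = A
  P(15) - R(17) = (15-17) mod 26 = 24 = Y
  M(12) - B(1) = (12-1) mod 26 = 11 = L
  G(6) - S(18) = (6-18) mod 26 = 14 = O
  R(17) - R(17) = (17-17) mod 26 = 0 = A
  E(4) - B(1) = (4-1) mod 26 = 3 = D
Plaintext: PAYLOAD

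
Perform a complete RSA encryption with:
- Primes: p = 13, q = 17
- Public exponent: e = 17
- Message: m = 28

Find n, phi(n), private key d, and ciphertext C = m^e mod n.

Step 1: n = 13 * 17 = 221.
Step 2: phi(n) = (13-1)(17-1) = 12 * 16 = 192.
Step 3: Find d = 17^(-1) mod 192 = 113.
  Verify: 17 * 113 = 1921 = 1 (mod 192).
Step 4: C = 28^17 mod 221 = 45.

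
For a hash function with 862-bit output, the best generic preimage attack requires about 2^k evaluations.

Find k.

Step 1: The hash has a 862-bit output.
Step 2: Preimage resistance means: given a digest h(x), it should be infeasible to find any input that hashes to it.
With a 862-bit output there are 2^862 possible digests, so a generic brute-force preimage search costs about 2^862 evaluations.
Step 3: Security level = 862 bits.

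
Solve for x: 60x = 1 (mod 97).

Step 1: We need x such that 60 * x = 1 (mod 97).
Step 2: Using the extended Euclidean algorithm or trial:
  60 * 76 = 4560 = 47 * 97 + 1.
Step 3: Since 4560 mod 97 = 1, the inverse is x = 76.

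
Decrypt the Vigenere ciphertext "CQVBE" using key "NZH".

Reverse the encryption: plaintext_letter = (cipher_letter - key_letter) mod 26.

Step 1: Extend key: NZHNZ
Step 2: Decrypt each letter (c - k) mod 26:
  C(2) - N(13) = (2-13) mod 26 = 15 = P
  Q(16) - Z(25) = (16-25) mod 26 = 17 = R
  V(21) - H(7) = (21-7) mod 26 = 14 = O
  B(1) - N(13) = (1-13) mod 26 = 14 = O
  E(4) - Z(25) = (4-25) mod 26 = 5 = F
Plaintext: PROOF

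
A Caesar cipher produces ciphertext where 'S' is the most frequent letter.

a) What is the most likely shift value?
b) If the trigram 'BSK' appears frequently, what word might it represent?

Step 1: In English, 'E' is the most frequent letter (12.7%).
Step 2: The most frequent ciphertext letter is 'S' (position 18).
Step 3: Shift = (18 - 4) mod 26 = 14.
Step 4: Decrypt 'BSK' by shifting back 14:
  B -> N
  S -> E
  K -> W
Step 5: 'BSK' decrypts to 'NEW'.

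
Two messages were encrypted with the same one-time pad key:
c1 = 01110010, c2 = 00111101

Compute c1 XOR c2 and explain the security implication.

Step 1: c1 XOR c2 = (m1 XOR k) XOR (m2 XOR k).
Step 2: By XOR associativity/commutativity: = m1 XOR m2 XOR k XOR k = m1 XOR m2.
Step 3: 01110010 XOR 00111101 = 01001111 = 79.
Step 4: The key cancels out! An attacker learns m1 XOR m2 = 79, revealing the relationship between plaintexts.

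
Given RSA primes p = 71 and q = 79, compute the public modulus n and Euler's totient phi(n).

Step 1: n = p * q = 71 * 79 = 5609.
Step 2: phi(n) = (p-1)(q-1) = 70 * 78 = 5460.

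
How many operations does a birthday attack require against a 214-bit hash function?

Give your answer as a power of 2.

Step 1: The birthday paradox gives collision probability ~50% after sqrt(2^n) = 2^(n/2) hashes.
Step 2: For 214-bit output: 2^(214/2) = 2^107.
Step 3: Approximately 2^107 hash computations needed.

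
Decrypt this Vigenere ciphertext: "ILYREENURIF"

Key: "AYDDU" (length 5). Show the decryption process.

Step 1: Key 'AYDDU' has length 5. Extended key: AYDDUAYDDUA
Step 2: Decrypt each position:
  I(8) - A(0) = 8 = I
  L(11) - Y(24) = 13 = N
  Y(24) - D(3) = 21 = V
  R(17) - D(3) = 14 = O
  E(4) - U(20) = 10 = K
  E(4) - A(0) = 4 = E
  N(13) - Y(24) = 15 = P
  U(20) - D(3) = 17 = R
  R(17) - D(3) = 14 = O
  I(8) - U(20) = 14 = O
  F(5) - A(0) = 5 = F
Plaintext: INVOKEPROOF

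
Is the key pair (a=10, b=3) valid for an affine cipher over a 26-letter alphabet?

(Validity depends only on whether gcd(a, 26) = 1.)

Step 1: Compute gcd(10, 26).
Step 2: gcd(10, 26) = 2.
Since gcd = 2 != 1, 10 shares a common factor with 26, so it cannot be used.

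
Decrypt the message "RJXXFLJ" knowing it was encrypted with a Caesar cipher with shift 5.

Step 1: Reverse the shift by subtracting 5 from each letter position.
  R (position 17) -> position (17-5) mod 26 = 12 -> M
  J (position 9) -> position (9-5) mod 26 = 4 -> E
  X (position 23) -> position (23-5) mod 26 = 18 -> S
  X (position 23) -> position (23-5) mod 26 = 18 -> S
  F (position 5) -> position (5-5) mod 26 = 0 -> A
  L (position 11) -> position (11-5) mod 26 = 6 -> G
  J (position 9) -> position (9-5) mod 26 = 4 -> E
Decrypted message: MESSAGE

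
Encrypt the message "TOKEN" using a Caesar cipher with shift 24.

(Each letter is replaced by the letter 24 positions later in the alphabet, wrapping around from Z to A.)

Step 1: For each letter, shift forward by 24 positions (mod 26).
  T (position 19) -> position (19+24) mod 26 = 17 -> R
  O (position 14) -> position (14+24) mod 26 = 12 -> M
  K (position 10) -> position (10+24) mod 26 = 8 -> I
  E (position 4) -> position (4+24) mod 26 = 2 -> C
  N (position 13) -> position (13+24) mod 26 = 11 -> L
Result: RMICL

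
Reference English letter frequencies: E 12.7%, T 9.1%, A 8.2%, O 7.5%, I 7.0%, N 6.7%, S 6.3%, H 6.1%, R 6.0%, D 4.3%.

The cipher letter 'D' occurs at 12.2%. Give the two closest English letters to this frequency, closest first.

Step 1: Observed frequency of 'D' is 12.2%.
Step 2: Compute distances to each reference frequency and sort:
  E (12.7%): difference = 0.5% <-- BEST
  T (9.1%): difference = 3.1% <-- RUNNER-UP
  A (8.2%): difference = 4.0%
  O (7.5%): difference = 4.7%
  I (7.0%): difference = 5.2%
Step 3: Most likely is 'E' (12.7%, diff 0.5%); second most likely is 'T' (9.1%, diff 3.1%).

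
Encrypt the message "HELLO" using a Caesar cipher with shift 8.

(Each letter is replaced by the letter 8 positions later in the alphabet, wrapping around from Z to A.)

Step 1: For each letter, shift forward by 8 positions (mod 26).
  H (position 7) -> position (7+8) mod 26 = 15 -> P
  E (position 4) -> position (4+8) mod 26 = 12 -> M
  L (position 11) -> position (11+8) mod 26 = 19 -> T
  L (position 11) -> position (11+8) mod 26 = 19 -> T
  O (position 14) -> position (14+8) mod 26 = 22 -> W
Result: PMTTW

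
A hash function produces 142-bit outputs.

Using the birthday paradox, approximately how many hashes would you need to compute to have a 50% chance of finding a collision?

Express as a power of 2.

Step 1: The birthday paradox gives collision probability ~50% after sqrt(2^n) = 2^(n/2) hashes.
Step 2: For 142-bit output: 2^(142/2) = 2^71.
Step 3: Approximately 2^71 hash computations needed.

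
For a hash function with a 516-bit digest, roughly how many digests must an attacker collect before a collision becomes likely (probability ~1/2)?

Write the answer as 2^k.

Step 1: The birthday paradox gives collision probability ~50% after sqrt(2^n) = 2^(n/2) hashes.
Step 2: For 516-bit output: 2^(516/2) = 2^258.
Step 3: Approximately 2^258 hash computations needed.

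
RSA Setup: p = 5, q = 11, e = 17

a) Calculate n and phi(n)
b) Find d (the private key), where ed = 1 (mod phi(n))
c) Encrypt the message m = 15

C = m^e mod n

Step 1: n = 5 * 11 = 55.
Step 2: phi(n) = (5-1)(11-1) = 4 * 10 = 40.
Step 3: Find d = 17^(-1) mod 40 = 33.
  Verify: 17 * 33 = 561 = 1 (mod 40).
Step 4: C = 15^17 mod 55 = 5.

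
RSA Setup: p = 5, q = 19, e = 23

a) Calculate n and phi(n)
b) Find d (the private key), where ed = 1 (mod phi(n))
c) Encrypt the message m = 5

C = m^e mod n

Step 1: n = 5 * 19 = 95.
Step 2: phi(n) = (5-1)(19-1) = 4 * 18 = 72.
Step 3: Find d = 23^(-1) mod 72 = 47.
  Verify: 23 * 47 = 1081 = 1 (mod 72).
Step 4: C = 5^23 mod 95 = 85.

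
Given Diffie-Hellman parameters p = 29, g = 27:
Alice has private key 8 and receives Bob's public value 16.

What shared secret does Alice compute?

Step 1: s = B^a mod p = 16^8 mod 29.
  16^1 mod 29 = 16
  16^2 mod 29 = (16 * 16) mod 29 = 24
  16^3 mod 29 = (24 * 16) mod 29 = 7
  16^4 mod 29 = (7 * 16) mod 29 = 25
  16^5 mod 29 = (25 * 16) mod 29 = 23
  16^6 mod 29 = (23 * 16) mod 29 = 20
  16^7 mod 29 = (20 * 16) mod 29 = 1
  16^8 mod 29 = (1 * 16) mod 29 = 16
Result: shared secret = 16.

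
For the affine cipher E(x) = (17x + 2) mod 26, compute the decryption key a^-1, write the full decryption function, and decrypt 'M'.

Step 1: Find a^-1, the modular inverse of 17 mod 26.
Step 2: We need 17 * a^-1 = 1 (mod 26).
Step 3: 17 * 23 = 391 = 15 * 26 + 1, so a^-1 = 23.
Step 4: D(y) = 23(y - 2) mod 26.
Step 5: Apply to 'M' (y = 12): D(12) = 23 * (12 - 2) mod 26 = 23 * 10 mod 26 = 22 -> 'W'.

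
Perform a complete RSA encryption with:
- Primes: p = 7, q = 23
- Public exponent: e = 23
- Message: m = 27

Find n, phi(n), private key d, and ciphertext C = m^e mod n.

Step 1: n = 7 * 23 = 161.
Step 2: phi(n) = (7-1)(23-1) = 6 * 22 = 132.
Step 3: Find d = 23^(-1) mod 132 = 23.
  Verify: 23 * 23 = 529 = 1 (mod 132).
Step 4: C = 27^23 mod 161 = 27.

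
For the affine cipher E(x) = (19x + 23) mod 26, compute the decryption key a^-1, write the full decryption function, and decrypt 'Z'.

Step 1: Find a^-1, the modular inverse of 19 mod 26.
Step 2: We need 19 * a^-1 = 1 (mod 26).
Step 3: 19 * 11 = 209 = 8 * 26 + 1, so a^-1 = 11.
Step 4: D(y) = 11(y - 23) mod 26.
Step 5: Apply to 'Z' (y = 25): D(25) = 11 * (25 - 23) mod 26 = 11 * 2 mod 26 = 22 -> 'W'.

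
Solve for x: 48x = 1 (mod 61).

Step 1: We need x such that 48 * x = 1 (mod 61).
Step 2: Using the extended Euclidean algorithm or trial:
  48 * 14 = 672 = 11 * 61 + 1.
Step 3: Since 672 mod 61 = 1, the inverse is x = 14.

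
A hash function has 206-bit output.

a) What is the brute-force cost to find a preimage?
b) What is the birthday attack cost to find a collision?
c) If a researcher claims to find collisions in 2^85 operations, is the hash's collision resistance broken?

Step 1: Preimage resistance requires brute-force of 2^206 operations.
Step 2: Collision resistance (birthday bound) = 2^(206/2) = 2^103.
Step 3: The claimed attack costs 2^85 operations.
Step 4: Since 2^85 < 2^103, the claimed attack beats the generic birthday bound, so collision resistance is broken.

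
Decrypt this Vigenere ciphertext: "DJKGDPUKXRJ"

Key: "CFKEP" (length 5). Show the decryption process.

Step 1: Key 'CFKEP' has length 5. Extended key: CFKEPCFKEPC
Step 2: Decrypt each position:
  D(3) - C(2) = 1 = B
  J(9) - F(5) = 4 = E
  K(10) - K(10) = 0 = A
  G(6) - E(4) = 2 = C
  D(3) - P(15) = 14 = O
  P(15) - C(2) = 13 = N
  U(20) - F(5) = 15 = P
  K(10) - K(10) = 0 = A
  X(23) - E(4) = 19 = T
  R(17) - P(15) = 2 = C
  J(9) - C(2) = 7 = H
Plaintext: BEACONPATCH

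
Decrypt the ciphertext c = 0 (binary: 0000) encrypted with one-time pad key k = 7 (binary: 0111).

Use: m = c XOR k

Step 1: XOR ciphertext with key:
  Ciphertext: 0000
  Key:        0111
  XOR:        0111
Step 2: Plaintext = 0111 = 7 in decimal.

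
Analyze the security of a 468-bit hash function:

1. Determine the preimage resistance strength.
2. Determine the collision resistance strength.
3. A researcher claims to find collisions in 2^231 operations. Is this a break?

Step 1: Preimage resistance requires brute-force of 2^468 operations.
Step 2: Collision resistance (birthday bound) = 2^(468/2) = 2^234.
Step 3: The claimed attack costs 2^231 operations.
Step 4: Since 2^231 < 2^234, the claimed attack beats the generic birthday bound, so collision resistance is broken.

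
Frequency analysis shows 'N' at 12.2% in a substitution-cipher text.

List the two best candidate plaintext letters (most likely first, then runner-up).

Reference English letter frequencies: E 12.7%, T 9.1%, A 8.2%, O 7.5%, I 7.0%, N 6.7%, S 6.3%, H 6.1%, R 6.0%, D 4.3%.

Step 1: Observed frequency of 'N' is 12.2%.
Step 2: Compute distances to each reference frequency and sort:
  E (12.7%): difference = 0.5% <-- BEST
  T (9.1%): difference = 3.1% <-- RUNNER-UP
  A (8.2%): difference = 4.0%
  O (7.5%): difference = 4.7%
  I (7.0%): difference = 5.2%
Step 3: Most likely is 'E' (12.7%, diff 0.5%); second most likely is 'T' (9.1%, diff 3.1%).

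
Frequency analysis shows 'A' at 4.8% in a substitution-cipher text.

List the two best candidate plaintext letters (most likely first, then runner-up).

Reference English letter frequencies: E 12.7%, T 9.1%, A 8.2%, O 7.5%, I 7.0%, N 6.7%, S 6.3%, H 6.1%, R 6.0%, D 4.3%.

Step 1: Observed frequency of 'A' is 4.8%.
Step 2: Compute distances to each reference frequency and sort:
  D (4.3%): difference = 0.5% <-- BEST
  R (6.0%): difference = 1.2% <-- RUNNER-UP
  H (6.1%): difference = 1.3%
  S (6.3%): difference = 1.5%
  N (6.7%): difference = 1.9%
Step 3: Most likely is 'D' (4.3%, diff 0.5%); second most likely is 'R' (6.0%, diff 1.2%).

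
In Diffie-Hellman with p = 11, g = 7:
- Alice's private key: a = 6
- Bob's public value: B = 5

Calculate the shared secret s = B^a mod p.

Step 1: s = B^a mod p = 5^6 mod 11.
  5^1 mod 11 = 5
  5^2 mod 11 = (5 * 5) mod 11 = 3
  5^3 mod 11 = (3 * 5) mod 11 = 4
  5^4 mod 11 = (4 * 5) mod 11 = 9
  5^5 mod 11 = (9 * 5) mod 11 = 1
  5^6 mod 11 = (1 * 5) mod 11 = 5
Result: shared secret = 5.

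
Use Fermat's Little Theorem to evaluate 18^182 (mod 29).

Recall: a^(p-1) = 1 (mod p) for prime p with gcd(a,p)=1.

Step 1: Since 29 is prime, by Fermat's Little Theorem: 18^28 = 1 (mod 29).
Step 2: Reduce exponent: 182 mod 28 = 14.
Step 3: So 18^182 = 18^14 (mod 29).
Step 4: 18^14 mod 29 = 28.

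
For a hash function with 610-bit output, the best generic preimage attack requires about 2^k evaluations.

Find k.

Step 1: The hash has a 610-bit output.
Step 2: Preimage resistance means: given a digest h(x), it should be infeasible to find any input that hashes to it.
With a 610-bit output there are 2^610 possible digests, so a generic brute-force preimage search costs about 2^610 evaluations.
Step 3: Security level = 610 bits.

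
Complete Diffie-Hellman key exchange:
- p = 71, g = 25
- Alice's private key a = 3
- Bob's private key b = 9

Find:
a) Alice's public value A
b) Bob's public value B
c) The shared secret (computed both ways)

Step 1: A = g^a mod p = 25^3 mod 71 = 5.
Step 2: B = g^b mod p = 25^9 mod 71 = 54.
Step 3: Alice computes s = B^a mod p = 54^3 mod 71 = 57.
Step 4: Bob computes s = A^b mod p = 5^9 mod 71 = 57.
Both sides agree: shared secret = 57.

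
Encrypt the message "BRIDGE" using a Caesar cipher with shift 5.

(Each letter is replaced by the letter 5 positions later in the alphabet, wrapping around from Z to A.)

Step 1: For each letter, shift forward by 5 positions (mod 26).
  B (position 1) -> position (1+5) mod 26 = 6 -> G
  R (position 17) -> position (17+5) mod 26 = 22 -> W
  I (position 8) -> position (8+5) mod 26 = 13 -> N
  D (position 3) -> position (3+5) mod 26 = 8 -> I
  G (position 6) -> position (6+5) mod 26 = 11 -> L
  E (position 4) -> position (4+5) mod 26 = 9 -> J
Result: GWNILJ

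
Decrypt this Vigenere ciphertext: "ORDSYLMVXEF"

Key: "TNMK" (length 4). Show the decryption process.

Step 1: Key 'TNMK' has length 4. Extended key: TNMKTNMKTNM
Step 2: Decrypt each position:
  O(14) - T(19) = 21 = V
  R(17) - N(13) = 4 = E
  D(3) - M(12) = 17 = R
  S(18) - K(10) = 8 = I
  Y(24) - T(19) = 5 = F
  L(11) - N(13) = 24 = Y
  M(12) - M(12) = 0 = A
  V(21) - K(10) = 11 = L
  X(23) - T(19) = 4 = E
  E(4) - N(13) = 17 = R
  F(5) - M(12) = 19 = T
Plaintext: VERIFYALERT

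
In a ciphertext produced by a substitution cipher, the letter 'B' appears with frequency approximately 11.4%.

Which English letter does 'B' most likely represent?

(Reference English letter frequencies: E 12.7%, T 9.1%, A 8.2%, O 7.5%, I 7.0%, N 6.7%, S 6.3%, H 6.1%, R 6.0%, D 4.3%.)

Step 1: The observed frequency is 11.4%.
Step 2: Compare with English frequencies:
  E: 12.7% (difference: 1.3%) <-- closest
  T: 9.1% (difference: 2.3%)
  A: 8.2% (difference: 3.2%)
  O: 7.5% (difference: 3.9%)
  I: 7.0% (difference: 4.4%)
  N: 6.7% (difference: 4.7%)
  S: 6.3% (difference: 5.1%)
  H: 6.1% (difference: 5.3%)
  R: 6.0% (difference: 5.4%)
  D: 4.3% (difference: 7.1%)
Step 3: 'B' most likely represents 'E' (frequency 12.7%).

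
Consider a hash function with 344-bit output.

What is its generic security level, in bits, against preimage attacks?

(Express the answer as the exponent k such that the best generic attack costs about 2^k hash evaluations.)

Step 1: The hash has a 344-bit output.
Step 2: Preimage resistance means: given a digest h(x), it should be infeasible to find any input that hashes to it.
With a 344-bit output there are 2^344 possible digests, so a generic brute-force preimage search costs about 2^344 evaluations.
Step 3: Security level = 344 bits.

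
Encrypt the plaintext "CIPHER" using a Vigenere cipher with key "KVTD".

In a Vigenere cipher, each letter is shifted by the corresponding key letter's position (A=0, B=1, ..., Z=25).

Step 1: Repeat key to match plaintext length:
  Plaintext: CIPHER
  Key:       KVTDKV
Step 2: Encrypt each letter:
  C(2) + K(10) = (2+10) mod 26 = 12 = M
  I(8) + V(21) = (8+21) mod 26 = 3 = D
  P(15) + T(19) = (15+19) mod 26 = 8 = I
  H(7) + D(3) = (7+3) mod 26 = 10 = K
  E(4) + K(10) = (4+10) mod 26 = 14 = O
  R(17) + V(21) = (17+21) mod 26 = 12 = M
Ciphertext: MDIKOM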